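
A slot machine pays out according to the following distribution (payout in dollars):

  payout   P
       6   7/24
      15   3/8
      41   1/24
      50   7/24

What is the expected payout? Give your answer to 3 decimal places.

$23.667

E[X] = (7/24)·6 + (3/8)·15 + (1/24)·41 + (7/24)·50
     = 71/3 ≈ 23.667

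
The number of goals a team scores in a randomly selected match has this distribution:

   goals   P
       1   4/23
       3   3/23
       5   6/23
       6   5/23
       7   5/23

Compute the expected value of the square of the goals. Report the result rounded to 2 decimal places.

26.35

E[X²] = (4/23)·1 + (3/23)·9 + (6/23)·25 + (5/23)·36 + (5/23)·49
     = 606/23 ≈ 26.35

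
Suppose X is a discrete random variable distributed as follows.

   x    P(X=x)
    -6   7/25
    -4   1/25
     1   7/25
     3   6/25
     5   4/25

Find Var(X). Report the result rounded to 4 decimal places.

17.1584

E[X] = (7/25)·(-6) + (1/25)·(-4) + (7/25)·1 + (6/25)·3 + (4/25)·5 = -1/25
E[X²] = (7/25)·36 + (1/25)·16 + (7/25)·1 + (6/25)·9 + (4/25)·25 = 429/25
Var(X) = 429/25 − (-1/25)² = 10724/625 ≈ 17.1584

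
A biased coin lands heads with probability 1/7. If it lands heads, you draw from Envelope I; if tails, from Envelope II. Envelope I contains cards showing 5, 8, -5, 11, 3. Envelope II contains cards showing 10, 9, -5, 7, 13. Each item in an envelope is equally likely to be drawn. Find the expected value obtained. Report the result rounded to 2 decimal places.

6.46

E[X | Envelope I] = (5 + 8 − 5 + 11 + 3)/5 = 22/5
E[X | Envelope II] = (10 + 9 − 5 + 7 + 13)/5 = 34/5
E[X] = (1/7)·22/5 + (6/7)·34/5 = 226/35 ≈ 6.46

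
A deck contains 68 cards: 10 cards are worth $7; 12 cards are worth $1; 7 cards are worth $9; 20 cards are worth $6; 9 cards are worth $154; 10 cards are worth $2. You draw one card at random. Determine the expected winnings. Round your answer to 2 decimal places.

$24.57

E[payout] = (10/68)·7 + (12/68)·1 + (7/68)·9 + (20/68)·6 + (9/68)·154 + (10/68)·2 = 1671/68
≈ $24.57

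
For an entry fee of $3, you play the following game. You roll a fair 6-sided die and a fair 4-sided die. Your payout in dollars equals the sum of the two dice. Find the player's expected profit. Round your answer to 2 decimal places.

$3.00

Distribution of the sum of the two dice: 2 w.p. 1/24, 3 w.p. 1/12, 4 w.p. 1/8, 5 w.p. 1/6, 6 w.p. 1/6, 7 w.p. 1/6, …
E[payout] = (1/24)·2 + (1/12)·3 + (1/8)·4 + (1/6)·5 + (1/6)·6 + (1/6)·7 + (1/8)·8 + (1/12)·9 + (1/24)·10 = 6
Expected profit = 6 − 3 = 3 ≈ $3.00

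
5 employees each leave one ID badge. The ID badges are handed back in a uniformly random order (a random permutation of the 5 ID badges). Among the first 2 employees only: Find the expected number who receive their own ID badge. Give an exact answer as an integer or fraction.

2/5

Let Xᵢ = 1 if person i gets their own ID badge. For each i, P(Xᵢ=1) = 1/5.
By linearity of expectation, E[X₁+…+X_2] = 2·(1/5) = 2/5.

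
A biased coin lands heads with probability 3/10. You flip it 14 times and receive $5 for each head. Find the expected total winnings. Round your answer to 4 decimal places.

E[#heads] = 14·3/10 = 21/5 (linearity over flips).
E[winnings] = 5·21/5 = 21.
≈ 21.0000

$21.0000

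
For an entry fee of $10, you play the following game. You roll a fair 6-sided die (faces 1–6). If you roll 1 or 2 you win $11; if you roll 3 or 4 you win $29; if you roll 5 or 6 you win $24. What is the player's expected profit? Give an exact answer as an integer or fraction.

34/3 dollars

E[payout] = (1/3)·11 + (1/3)·24 + (1/3)·29 = 64/3
Expected profit = 64/3 − 10 = 34/3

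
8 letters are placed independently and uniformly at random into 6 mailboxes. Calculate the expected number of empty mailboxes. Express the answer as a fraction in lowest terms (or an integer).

390625/279936

Let Xⱼ=1 if mailbox j is empty. P(Xⱼ=1) = ((6-1)/6)^8 = 390625/1679616.
By linearity, E[#empty] = 6·390625/1679616 = 390625/279936.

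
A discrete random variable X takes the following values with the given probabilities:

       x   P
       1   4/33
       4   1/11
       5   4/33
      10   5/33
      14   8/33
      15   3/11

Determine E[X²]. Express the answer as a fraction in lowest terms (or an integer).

E[X²] = (4/33)·1 + (1/11)·16 + (4/33)·25 + (5/33)·100 + (8/33)·196 + (3/11)·225
     = 1415/11

1415/11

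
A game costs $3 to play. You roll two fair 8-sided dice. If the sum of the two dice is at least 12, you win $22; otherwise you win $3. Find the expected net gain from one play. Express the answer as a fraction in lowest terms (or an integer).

E[payout] = (49/64)·3 + (15/64)·22 = 477/64
Expected profit = 477/64 − 3 = 285/64

285/64 dollars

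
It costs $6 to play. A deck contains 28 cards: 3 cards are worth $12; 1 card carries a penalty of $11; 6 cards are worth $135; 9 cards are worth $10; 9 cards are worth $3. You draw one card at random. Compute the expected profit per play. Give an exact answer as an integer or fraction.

$28

E[payout] = (3/28)·12 + (1/28)·(-11) + (6/28)·135 + (9/28)·10 + (9/28)·3 = 34
Expected profit = 34 − 6 = 28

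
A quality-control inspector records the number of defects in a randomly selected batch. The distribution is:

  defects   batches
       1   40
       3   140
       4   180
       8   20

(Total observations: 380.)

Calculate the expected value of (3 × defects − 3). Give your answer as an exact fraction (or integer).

Total = 380, so P(defects=1) = 40/380, etc.
E[3x-3] = (2/19)·0 + (7/19)·6 + (9/19)·9 + (1/19)·21
     = 144/19

144/19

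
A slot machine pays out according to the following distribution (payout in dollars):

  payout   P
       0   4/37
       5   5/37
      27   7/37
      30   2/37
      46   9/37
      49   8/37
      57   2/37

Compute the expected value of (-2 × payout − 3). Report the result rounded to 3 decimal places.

-67.541

E[-2x-3] = (4/37)·(-3) + (5/37)·(-13) + (7/37)·(-57) + (2/37)·(-63) + (9/37)·(-95) + (8/37)·(-101) + (2/37)·(-117)
     = -2499/37 ≈ -67.541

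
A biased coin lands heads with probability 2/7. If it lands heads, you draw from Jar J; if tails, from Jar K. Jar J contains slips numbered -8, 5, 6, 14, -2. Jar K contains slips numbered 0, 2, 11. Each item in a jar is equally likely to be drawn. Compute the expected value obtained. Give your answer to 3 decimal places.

3.952

E[X | Jar J] = (-8 + 5 + 6 + 14 − 2)/5 = 3
E[X | Jar K] = (0 + 2 + 11)/3 = 13/3
E[X] = (2/7)·3 + (5/7)·13/3 = 83/21 ≈ 3.952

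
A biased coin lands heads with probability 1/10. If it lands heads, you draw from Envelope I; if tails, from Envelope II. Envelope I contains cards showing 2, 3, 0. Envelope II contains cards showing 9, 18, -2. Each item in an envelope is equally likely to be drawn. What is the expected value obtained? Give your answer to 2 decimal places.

E[X | Envelope I] = (2 + 3 + 0)/3 = 5/3
E[X | Envelope II] = (9 + 18 − 2)/3 = 25/3
E[X] = (1/10)·5/3 + (9/10)·25/3 = 23/3 ≈ 7.67

7.67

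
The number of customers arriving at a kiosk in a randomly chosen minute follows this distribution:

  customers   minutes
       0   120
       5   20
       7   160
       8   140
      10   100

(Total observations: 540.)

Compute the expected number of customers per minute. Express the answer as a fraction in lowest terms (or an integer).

Total = 540, so P(customers=0) = 120/540, etc.
E[X] = (2/9)·0 + (1/27)·5 + (8/27)·7 + (7/27)·8 + (5/27)·10
     = 167/27

167/27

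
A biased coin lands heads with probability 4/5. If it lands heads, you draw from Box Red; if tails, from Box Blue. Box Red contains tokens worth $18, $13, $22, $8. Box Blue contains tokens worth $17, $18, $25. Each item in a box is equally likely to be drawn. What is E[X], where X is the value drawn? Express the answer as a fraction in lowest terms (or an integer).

E[X | Box Red] = (18 + 13 + 22 + 8)/4 = 61/4
E[X | Box Blue] = (17 + 18 + 25)/3 = 20
E[X] = (4/5)·61/4 + (1/5)·20 = 81/5

81/5 dollars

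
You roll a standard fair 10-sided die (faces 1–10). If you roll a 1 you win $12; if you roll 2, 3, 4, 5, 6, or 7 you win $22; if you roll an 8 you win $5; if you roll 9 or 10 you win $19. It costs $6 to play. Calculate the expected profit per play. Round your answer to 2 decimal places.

E[payout] = (1/10)·5 + (1/10)·12 + (1/5)·19 + (3/5)·22 = 187/10
Expected profit = 187/10 − 6 = 127/10 ≈ $12.70

$12.70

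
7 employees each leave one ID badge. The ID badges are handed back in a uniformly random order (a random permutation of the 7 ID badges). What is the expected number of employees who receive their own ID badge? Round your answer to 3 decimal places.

1.000

Let Xᵢ = 1 if person i gets their own ID badge. For each i, P(Xᵢ=1) = 1/7.
By linearity of expectation, E[X₁+…+X_7] = 7·(1/7) = 1.
≈ 1.000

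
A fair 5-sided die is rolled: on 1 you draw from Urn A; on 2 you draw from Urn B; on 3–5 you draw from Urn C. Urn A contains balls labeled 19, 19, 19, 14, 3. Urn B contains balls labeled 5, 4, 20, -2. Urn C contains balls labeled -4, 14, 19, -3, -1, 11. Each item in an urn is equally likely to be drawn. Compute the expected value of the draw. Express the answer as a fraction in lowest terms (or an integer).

E[X | Urn A] = (19 + 19 + 19 + 14 + 3)/5 = 74/5
E[X | Urn B] = (5 + 4 + 20 − 2)/4 = 27/4
E[X | Urn C] = (-4 + 14 + 19 − 3 − 1 + 11)/6 = 6
E[X] = (1/5)·74/5 + (1/5)·27/4 + (3/5)·6 = 791/100

791/100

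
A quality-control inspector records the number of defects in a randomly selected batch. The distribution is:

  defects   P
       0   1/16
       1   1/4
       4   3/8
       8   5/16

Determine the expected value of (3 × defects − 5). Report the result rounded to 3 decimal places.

E[3x-5] = (1/16)·(-5) + (1/4)·(-2) + (3/8)·7 + (5/16)·19
     = 31/4 ≈ 7.750

7.750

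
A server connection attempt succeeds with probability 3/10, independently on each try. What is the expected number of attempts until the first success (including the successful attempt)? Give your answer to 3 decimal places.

3.333

For a geometric distribution, E[trials] = 1/p = 1/(3/10) = 10/3.
≈ 3.333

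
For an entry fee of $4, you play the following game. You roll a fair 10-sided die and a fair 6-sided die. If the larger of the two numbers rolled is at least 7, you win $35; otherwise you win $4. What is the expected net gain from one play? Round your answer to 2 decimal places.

E[payout] = (3/5)·4 + (2/5)·35 = 82/5
Expected profit = 82/5 − 4 = 62/5 ≈ $12.40

$12.40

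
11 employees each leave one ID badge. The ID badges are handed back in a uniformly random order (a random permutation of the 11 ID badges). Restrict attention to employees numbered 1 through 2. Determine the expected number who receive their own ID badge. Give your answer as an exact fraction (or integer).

Let Xᵢ = 1 if person i gets their own ID badge. For each i, P(Xᵢ=1) = 1/11.
By linearity of expectation, E[X₁+…+X_2] = 2·(1/11) = 2/11.

2/11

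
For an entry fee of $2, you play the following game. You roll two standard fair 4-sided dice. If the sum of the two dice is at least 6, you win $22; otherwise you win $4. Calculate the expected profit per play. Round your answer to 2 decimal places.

E[payout] = (5/8)·4 + (3/8)·22 = 43/4
Expected profit = 43/4 − 2 = 35/4 ≈ $8.75

$8.75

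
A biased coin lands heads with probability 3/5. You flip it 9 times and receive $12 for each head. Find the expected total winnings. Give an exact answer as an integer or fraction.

E[#heads] = 9·3/5 = 27/5 (linearity over flips).
E[winnings] = 12·27/5 = 324/5.

324/5 dollars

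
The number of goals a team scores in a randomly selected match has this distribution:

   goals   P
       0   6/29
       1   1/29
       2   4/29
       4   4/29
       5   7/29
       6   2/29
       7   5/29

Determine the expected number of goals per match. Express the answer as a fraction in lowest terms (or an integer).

E[X] = (6/29)·0 + (1/29)·1 + (4/29)·2 + (4/29)·4 + (7/29)·5 + (2/29)·6 + (5/29)·7
     = 107/29

107/29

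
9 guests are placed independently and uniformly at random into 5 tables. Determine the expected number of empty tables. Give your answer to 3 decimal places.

Let Xⱼ=1 if table j is empty. P(Xⱼ=1) = ((5-1)/5)^9 = 262144/1953125.
By linearity, E[#empty] = 5·262144/1953125 = 262144/390625.
≈ 0.671

0.671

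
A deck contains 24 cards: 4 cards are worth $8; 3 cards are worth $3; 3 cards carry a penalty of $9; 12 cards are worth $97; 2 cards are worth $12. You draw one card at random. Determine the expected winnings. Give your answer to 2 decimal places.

$50.08

E[payout] = (4/24)·8 + (3/24)·3 + (3/24)·(-9) + (12/24)·97 + (2/24)·12 = 601/12
≈ $50.08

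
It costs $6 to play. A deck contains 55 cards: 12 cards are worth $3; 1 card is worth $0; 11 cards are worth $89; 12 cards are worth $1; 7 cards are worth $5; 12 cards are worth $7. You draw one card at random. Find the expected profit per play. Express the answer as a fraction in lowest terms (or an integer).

E[payout] = (12/55)·3 + (1/55)·0 + (11/55)·89 + (12/55)·1 + (7/55)·5 + (12/55)·7 = 1146/55
Expected profit = 1146/55 − 6 = 816/55

816/55 dollars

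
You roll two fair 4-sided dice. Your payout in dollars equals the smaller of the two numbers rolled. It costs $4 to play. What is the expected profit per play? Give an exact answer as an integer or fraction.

-17/8 dollars

Distribution of the smaller of the two numbers rolled: 1 w.p. 7/16, 2 w.p. 5/16, 3 w.p. 3/16, 4 w.p. 1/16
E[payout] = (7/16)·1 + (5/16)·2 + (3/16)·3 + (1/16)·4 = 15/8
Expected profit = 15/8 − 4 = -17/8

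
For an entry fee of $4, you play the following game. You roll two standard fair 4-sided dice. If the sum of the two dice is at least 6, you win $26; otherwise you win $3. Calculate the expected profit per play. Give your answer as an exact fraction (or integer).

E[payout] = (5/8)·3 + (3/8)·26 = 93/8
Expected profit = 93/8 − 4 = 61/8

61/8 dollars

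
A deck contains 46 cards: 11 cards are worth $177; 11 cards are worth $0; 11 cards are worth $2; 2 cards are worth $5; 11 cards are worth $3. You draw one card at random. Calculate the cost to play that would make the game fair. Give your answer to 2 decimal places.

$43.74

E[payout] = (11/46)·177 + (11/46)·0 + (11/46)·2 + (2/46)·5 + (11/46)·3 = 1006/23
Fair fee = E[payout] = 1006/23 ≈ $43.74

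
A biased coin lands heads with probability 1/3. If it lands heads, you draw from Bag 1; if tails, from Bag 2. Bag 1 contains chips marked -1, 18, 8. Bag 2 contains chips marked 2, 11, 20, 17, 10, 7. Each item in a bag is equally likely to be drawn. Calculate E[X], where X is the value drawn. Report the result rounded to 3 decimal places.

10.222

E[X | Bag 1] = (-1 + 18 + 8)/3 = 25/3
E[X | Bag 2] = (2 + 11 + 20 + 17 + 10 + 7)/6 = 67/6
E[X] = (1/3)·25/3 + (2/3)·67/6 = 92/9 ≈ 10.222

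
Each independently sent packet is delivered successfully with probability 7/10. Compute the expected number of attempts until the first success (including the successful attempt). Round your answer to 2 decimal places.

1.43

For a geometric distribution, E[trials] = 1/p = 1/(7/10) = 10/7.
≈ 1.43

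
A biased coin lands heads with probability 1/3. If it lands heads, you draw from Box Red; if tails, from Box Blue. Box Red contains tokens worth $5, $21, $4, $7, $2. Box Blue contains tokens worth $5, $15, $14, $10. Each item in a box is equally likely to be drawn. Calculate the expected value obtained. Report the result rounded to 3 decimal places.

$9.933

E[X | Box Red] = (5 + 21 + 4 + 7 + 2)/5 = 39/5
E[X | Box Blue] = (5 + 15 + 14 + 10)/4 = 11
E[X] = (1/3)·39/5 + (2/3)·11 = 149/15 ≈ 9.933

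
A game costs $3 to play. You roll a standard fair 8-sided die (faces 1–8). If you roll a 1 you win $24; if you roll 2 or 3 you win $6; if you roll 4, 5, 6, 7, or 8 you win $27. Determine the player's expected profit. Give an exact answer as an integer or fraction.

147/8 dollars

E[payout] = (1/4)·6 + (1/8)·24 + (5/8)·27 = 171/8
Expected profit = 171/8 − 3 = 147/8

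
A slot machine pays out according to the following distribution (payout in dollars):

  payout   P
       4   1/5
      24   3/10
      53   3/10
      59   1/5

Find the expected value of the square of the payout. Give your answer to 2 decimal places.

1714.90

E[X²] = (1/5)·16 + (3/10)·576 + (3/10)·2809 + (1/5)·3481
     = 17149/10 ≈ 1714.90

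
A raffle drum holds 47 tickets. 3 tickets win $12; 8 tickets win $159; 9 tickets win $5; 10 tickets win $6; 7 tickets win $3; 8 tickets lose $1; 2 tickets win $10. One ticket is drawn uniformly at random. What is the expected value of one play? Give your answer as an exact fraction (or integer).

E[payout] = (3/47)·12 + (8/47)·159 + (9/47)·5 + (10/47)·6 + (7/47)·3 + (8/47)·(-1) + (2/47)·10 = 1446/47

1446/47 dollars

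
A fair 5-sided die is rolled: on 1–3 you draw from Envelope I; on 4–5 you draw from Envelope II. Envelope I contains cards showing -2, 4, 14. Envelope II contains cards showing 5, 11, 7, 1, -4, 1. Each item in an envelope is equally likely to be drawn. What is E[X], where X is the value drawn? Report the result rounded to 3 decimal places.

E[X | Envelope I] = (-2 + 4 + 14)/3 = 16/3
E[X | Envelope II] = (5 + 11 + 7 + 1 − 4 + 1)/6 = 7/2
E[X] = (3/5)·16/3 + (2/5)·7/2 = 23/5 ≈ 4.600

4.600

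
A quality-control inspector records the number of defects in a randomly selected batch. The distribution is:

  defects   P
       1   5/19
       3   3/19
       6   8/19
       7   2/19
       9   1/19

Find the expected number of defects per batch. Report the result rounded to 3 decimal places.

4.474

E[X] = (5/19)·1 + (3/19)·3 + (8/19)·6 + (2/19)·7 + (1/19)·9
     = 85/19 ≈ 4.474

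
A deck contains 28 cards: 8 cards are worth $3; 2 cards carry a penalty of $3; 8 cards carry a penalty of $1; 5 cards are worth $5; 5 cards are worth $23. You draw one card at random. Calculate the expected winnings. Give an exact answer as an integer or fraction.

E[payout] = (8/28)·3 + (2/28)·(-3) + (8/28)·(-1) + (5/28)·5 + (5/28)·23 = 75/14

75/14 dollars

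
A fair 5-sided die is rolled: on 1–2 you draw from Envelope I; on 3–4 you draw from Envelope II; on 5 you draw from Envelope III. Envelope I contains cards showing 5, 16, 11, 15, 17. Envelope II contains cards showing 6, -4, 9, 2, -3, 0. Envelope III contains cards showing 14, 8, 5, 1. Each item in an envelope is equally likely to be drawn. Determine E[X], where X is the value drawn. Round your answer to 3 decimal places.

E[X | Envelope I] = (5 + 16 + 11 + 15 + 17)/5 = 64/5
E[X | Envelope II] = (6 − 4 + 9 + 2 − 3 + 0)/6 = 5/3
E[X | Envelope III] = (14 + 8 + 5 + 1)/4 = 7
E[X] = (2/5)·64/5 + (2/5)·5/3 + (1/5)·7 = 539/75 ≈ 7.187

7.187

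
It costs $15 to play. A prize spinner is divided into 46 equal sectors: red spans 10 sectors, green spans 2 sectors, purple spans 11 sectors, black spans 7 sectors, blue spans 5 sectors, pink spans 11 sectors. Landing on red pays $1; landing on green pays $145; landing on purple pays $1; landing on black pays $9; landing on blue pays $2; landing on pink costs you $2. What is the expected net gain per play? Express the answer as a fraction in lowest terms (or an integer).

E[payout] = (10/46)·1 + (2/46)·145 + (11/46)·1 + (7/46)·9 + (5/46)·2 + (11/46)·(-2) = 181/23
Expected profit = 181/23 − 15 = -164/23

-164/23 dollars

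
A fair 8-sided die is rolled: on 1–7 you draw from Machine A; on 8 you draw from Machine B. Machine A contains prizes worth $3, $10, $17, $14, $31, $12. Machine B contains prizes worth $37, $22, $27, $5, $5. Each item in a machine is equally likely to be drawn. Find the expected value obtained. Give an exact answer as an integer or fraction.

1207/80 dollars

E[X | Machine A] = (3 + 10 + 17 + 14 + 31 + 12)/6 = 29/2
E[X | Machine B] = (37 + 22 + 27 + 5 + 5)/5 = 96/5
E[X] = (7/8)·29/2 + (1/8)·96/5 = 1207/80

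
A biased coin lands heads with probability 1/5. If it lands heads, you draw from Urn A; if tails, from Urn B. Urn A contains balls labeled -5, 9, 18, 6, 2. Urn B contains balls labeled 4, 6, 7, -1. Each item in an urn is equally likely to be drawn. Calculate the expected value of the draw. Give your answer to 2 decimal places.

E[X | Urn A] = (-5 + 9 + 18 + 6 + 2)/5 = 6
E[X | Urn B] = (4 + 6 + 7 − 1)/4 = 4
E[X] = (1/5)·6 + (4/5)·4 = 22/5 ≈ 4.40

4.40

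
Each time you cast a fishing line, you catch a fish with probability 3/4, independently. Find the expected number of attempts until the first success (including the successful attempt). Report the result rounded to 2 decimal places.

1.33

For a geometric distribution, E[trials] = 1/p = 1/(3/4) = 4/3.
≈ 1.33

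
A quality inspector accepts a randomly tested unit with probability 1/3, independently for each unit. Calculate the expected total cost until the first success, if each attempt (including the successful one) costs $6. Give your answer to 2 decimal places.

$18.00

E[#attempts] = 1/p = 3; E[cost] = 6·3 = 18.
≈ 18.00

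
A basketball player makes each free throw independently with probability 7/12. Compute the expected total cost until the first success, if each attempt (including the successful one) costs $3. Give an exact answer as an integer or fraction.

36/7 dollars

E[#attempts] = 1/p = 12/7; E[cost] = 3·12/7 = 36/7.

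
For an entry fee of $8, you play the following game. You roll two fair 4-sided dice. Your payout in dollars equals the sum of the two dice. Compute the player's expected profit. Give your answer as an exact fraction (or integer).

Distribution of the sum of the two dice: 2 w.p. 1/16, 3 w.p. 1/8, 4 w.p. 3/16, 5 w.p. 1/4, 6 w.p. 3/16, 7 w.p. 1/8, …
E[payout] = (1/16)·2 + (1/8)·3 + (3/16)·4 + (1/4)·5 + (3/16)·6 + (1/8)·7 + (1/16)·8 = 5
Expected profit = 5 − 8 = -3

-$3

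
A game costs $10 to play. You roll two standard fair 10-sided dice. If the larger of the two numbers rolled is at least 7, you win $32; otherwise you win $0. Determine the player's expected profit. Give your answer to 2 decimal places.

$10.48

E[payout] = (9/25)·0 + (16/25)·32 = 512/25
Expected profit = 512/25 − 10 = 262/25 ≈ $10.48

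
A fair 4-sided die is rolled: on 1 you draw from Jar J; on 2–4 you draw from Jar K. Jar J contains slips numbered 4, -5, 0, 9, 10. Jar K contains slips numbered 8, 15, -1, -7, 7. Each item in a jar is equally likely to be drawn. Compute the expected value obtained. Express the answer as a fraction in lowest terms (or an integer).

E[X | Jar J] = (4 − 5 + 0 + 9 + 10)/5 = 18/5
E[X | Jar K] = (8 + 15 − 1 − 7 + 7)/5 = 22/5
E[X] = (1/4)·18/5 + (3/4)·22/5 = 21/5

21/5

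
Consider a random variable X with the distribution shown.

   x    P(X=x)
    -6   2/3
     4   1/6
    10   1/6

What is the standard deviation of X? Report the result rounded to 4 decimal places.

E[X] = -5/3, E[X²] = 130/3
Var(X) = E[X²] − (E[X])² = 130/3 − 25/9 = 365/9
SD(X) = √(365/9) ≈ 6.3683

6.3683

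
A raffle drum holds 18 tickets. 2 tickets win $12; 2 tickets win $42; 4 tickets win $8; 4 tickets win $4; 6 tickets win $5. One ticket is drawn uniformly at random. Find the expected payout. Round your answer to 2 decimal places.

$10.33

E[payout] = (2/18)·12 + (2/18)·42 + (4/18)·8 + (4/18)·4 + (6/18)·5 = 31/3
≈ $10.33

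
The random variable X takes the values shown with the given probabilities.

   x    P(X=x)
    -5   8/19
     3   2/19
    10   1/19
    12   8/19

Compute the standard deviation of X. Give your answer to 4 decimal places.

7.9378

E[X] = 72/19, E[X²] = 1470/19
Var(X) = E[X²] − (E[X])² = 1470/19 − 5184/361 = 22746/361
SD(X) = √(22746/361) ≈ 7.9378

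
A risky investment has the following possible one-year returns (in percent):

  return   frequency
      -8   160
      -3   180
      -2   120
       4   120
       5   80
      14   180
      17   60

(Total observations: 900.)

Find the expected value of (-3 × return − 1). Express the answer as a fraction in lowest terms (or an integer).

Total = 900, so P(return=-8) = 160/900, etc.
E[-3x-1] = (8/45)·23 + (1/5)·8 + (2/15)·5 + (2/15)·(-13) + (4/45)·(-16) + (1/5)·(-43) + (1/15)·(-52)
     = -133/15

-133/15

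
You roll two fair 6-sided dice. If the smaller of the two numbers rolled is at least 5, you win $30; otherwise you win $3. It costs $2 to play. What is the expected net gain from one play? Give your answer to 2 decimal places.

$4.00

E[payout] = (8/9)·3 + (1/9)·30 = 6
Expected profit = 6 − 2 = 4 ≈ $4.00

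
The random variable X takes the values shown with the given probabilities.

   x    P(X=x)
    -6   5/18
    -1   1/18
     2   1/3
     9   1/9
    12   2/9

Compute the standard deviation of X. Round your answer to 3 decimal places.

6.751

E[X] = 47/18, E[X²] = 943/18
Var(X) = E[X²] − (E[X])² = 943/18 − 2209/324 = 14765/324
SD(X) = √(14765/324) ≈ 6.751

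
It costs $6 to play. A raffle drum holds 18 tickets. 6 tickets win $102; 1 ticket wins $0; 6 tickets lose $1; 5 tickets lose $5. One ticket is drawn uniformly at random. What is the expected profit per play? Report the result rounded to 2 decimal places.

$26.28

E[payout] = (6/18)·102 + (1/18)·0 + (6/18)·(-1) + (5/18)·(-5) = 581/18
Expected profit = 581/18 − 6 = 473/18 ≈ $26.28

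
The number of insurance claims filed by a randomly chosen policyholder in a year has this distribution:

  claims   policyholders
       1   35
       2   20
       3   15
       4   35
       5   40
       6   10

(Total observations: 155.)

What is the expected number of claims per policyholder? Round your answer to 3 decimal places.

3.355

Total = 155, so P(claims=1) = 35/155, etc.
E[X] = (7/31)·1 + (4/31)·2 + (3/31)·3 + (7/31)·4 + (8/31)·5 + (2/31)·6
     = 104/31 ≈ 3.355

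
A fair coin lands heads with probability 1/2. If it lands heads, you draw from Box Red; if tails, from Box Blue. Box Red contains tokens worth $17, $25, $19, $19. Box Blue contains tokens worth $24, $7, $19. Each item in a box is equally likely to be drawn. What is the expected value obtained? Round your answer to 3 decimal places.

$18.333

E[X | Box Red] = (17 + 25 + 19 + 19)/4 = 20
E[X | Box Blue] = (24 + 7 + 19)/3 = 50/3
E[X] = (1/2)·20 + (1/2)·50/3 = 55/3 ≈ 18.333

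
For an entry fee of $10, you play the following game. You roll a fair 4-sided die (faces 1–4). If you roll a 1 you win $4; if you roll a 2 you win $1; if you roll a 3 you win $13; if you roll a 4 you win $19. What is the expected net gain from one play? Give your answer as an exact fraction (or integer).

E[payout] = (1/4)·1 + (1/4)·4 + (1/4)·13 + (1/4)·19 = 37/4
Expected profit = 37/4 − 10 = -3/4

-3/4 dollars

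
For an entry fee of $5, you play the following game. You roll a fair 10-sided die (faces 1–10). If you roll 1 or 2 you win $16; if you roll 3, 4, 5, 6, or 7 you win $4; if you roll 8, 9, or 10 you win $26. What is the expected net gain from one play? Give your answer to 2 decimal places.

$8.00

E[payout] = (1/2)·4 + (1/5)·16 + (3/10)·26 = 13
Expected profit = 13 − 5 = 8 ≈ $8.00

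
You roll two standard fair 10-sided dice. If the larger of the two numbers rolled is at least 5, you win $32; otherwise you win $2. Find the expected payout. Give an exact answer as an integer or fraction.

E[payout] = (4/25)·2 + (21/25)·32 = 136/5

136/5 dollars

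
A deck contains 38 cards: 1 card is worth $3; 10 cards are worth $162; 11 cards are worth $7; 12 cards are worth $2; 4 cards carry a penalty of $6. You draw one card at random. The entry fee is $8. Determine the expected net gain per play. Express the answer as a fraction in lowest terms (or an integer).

E[payout] = (1/38)·3 + (10/38)·162 + (11/38)·7 + (12/38)·2 + (4/38)·(-6) = 850/19
Expected profit = 850/19 − 8 = 698/19

698/19 dollars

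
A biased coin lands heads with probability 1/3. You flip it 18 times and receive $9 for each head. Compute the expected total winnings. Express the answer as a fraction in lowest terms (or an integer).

$54

E[#heads] = 18·1/3 = 6 (linearity over flips).
E[winnings] = 9·6 = 54.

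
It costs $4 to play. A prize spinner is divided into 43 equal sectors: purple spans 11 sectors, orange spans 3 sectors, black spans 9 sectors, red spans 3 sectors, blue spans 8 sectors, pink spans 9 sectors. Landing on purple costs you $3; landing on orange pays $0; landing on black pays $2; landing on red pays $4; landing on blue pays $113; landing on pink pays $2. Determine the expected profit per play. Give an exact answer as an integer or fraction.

747/43 dollars

E[payout] = (11/43)·(-3) + (3/43)·0 + (9/43)·2 + (3/43)·4 + (8/43)·113 + (9/43)·2 = 919/43
Expected profit = 919/43 − 4 = 747/43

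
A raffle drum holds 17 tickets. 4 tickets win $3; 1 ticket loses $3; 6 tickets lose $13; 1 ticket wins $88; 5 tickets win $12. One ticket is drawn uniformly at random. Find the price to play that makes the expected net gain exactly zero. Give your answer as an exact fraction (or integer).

E[payout] = (4/17)·3 + (1/17)·(-3) + (6/17)·(-13) + (1/17)·88 + (5/17)·12 = 79/17
Fair fee = E[payout] = 79/17

79/17 dollars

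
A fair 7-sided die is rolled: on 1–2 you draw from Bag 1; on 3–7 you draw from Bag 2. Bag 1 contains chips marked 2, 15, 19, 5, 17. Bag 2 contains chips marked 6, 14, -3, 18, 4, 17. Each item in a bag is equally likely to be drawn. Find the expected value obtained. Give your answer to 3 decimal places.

9.981

E[X | Bag 1] = (2 + 15 + 19 + 5 + 17)/5 = 58/5
E[X | Bag 2] = (6 + 14 − 3 + 18 + 4 + 17)/6 = 28/3
E[X] = (2/7)·58/5 + (5/7)·28/3 = 1048/105 ≈ 9.981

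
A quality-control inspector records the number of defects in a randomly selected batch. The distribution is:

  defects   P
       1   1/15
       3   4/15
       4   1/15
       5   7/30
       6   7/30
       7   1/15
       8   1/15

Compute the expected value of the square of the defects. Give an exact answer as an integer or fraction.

253/10

E[X²] = (1/15)·1 + (4/15)·9 + (1/15)·16 + (7/30)·25 + (7/30)·36 + (1/15)·49 + (1/15)·64
     = 253/10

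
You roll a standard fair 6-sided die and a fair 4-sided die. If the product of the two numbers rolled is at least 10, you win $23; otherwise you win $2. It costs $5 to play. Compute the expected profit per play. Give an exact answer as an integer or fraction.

39/8 dollars

E[payout] = (5/8)·2 + (3/8)·23 = 79/8
Expected profit = 79/8 − 5 = 39/8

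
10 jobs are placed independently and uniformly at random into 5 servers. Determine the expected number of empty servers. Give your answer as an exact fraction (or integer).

Let Xⱼ=1 if server j is empty. P(Xⱼ=1) = ((5-1)/5)^10 = 1048576/9765625.
By linearity, E[#empty] = 5·1048576/9765625 = 1048576/1953125.

1048576/1953125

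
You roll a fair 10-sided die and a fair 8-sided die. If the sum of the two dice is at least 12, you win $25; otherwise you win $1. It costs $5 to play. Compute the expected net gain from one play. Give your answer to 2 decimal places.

E[payout] = (13/20)·1 + (7/20)·25 = 47/5
Expected profit = 47/5 − 5 = 22/5 ≈ $4.40

$4.40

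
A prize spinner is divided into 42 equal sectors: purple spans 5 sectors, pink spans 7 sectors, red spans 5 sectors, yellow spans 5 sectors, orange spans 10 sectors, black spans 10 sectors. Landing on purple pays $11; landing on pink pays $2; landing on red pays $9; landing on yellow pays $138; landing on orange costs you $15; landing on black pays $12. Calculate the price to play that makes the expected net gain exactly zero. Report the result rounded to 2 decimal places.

E[payout] = (5/42)·11 + (7/42)·2 + (5/42)·9 + (5/42)·138 + (10/42)·(-15) + (10/42)·12 = 129/7
Fair fee = E[payout] = 129/7 ≈ $18.43

$18.43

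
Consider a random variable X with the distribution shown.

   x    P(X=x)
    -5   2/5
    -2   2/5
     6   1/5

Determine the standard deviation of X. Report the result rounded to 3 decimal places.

E[X] = -8/5, E[X²] = 94/5
Var(X) = E[X²] − (E[X])² = 94/5 − 64/25 = 406/25
SD(X) = √(406/25) ≈ 4.030

4.030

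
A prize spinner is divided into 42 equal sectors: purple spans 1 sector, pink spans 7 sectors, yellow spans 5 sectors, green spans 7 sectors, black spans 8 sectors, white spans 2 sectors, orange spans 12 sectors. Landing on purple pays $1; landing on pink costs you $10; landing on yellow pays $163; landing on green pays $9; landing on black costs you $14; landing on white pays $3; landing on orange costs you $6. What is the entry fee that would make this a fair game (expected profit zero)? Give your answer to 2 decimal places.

E[payout] = (1/42)·1 + (7/42)·(-10) + (5/42)·163 + (7/42)·9 + (8/42)·(-14) + (2/42)·3 + (12/42)·(-6) = 631/42
Fair fee = E[payout] = 631/42 ≈ $15.02

$15.02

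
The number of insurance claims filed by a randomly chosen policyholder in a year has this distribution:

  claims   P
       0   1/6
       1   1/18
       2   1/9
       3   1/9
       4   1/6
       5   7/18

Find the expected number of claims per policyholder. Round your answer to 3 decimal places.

E[X] = (1/6)·0 + (1/18)·1 + (1/9)·2 + (1/9)·3 + (1/6)·4 + (7/18)·5
     = 29/9 ≈ 3.222

3.222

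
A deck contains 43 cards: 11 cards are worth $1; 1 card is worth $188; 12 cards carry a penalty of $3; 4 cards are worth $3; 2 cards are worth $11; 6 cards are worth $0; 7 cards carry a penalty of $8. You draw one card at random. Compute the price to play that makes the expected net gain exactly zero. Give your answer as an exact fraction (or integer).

E[payout] = (11/43)·1 + (1/43)·188 + (12/43)·(-3) + (4/43)·3 + (2/43)·11 + (6/43)·0 + (7/43)·(-8) = 141/43
Fair fee = E[payout] = 141/43

141/43 dollars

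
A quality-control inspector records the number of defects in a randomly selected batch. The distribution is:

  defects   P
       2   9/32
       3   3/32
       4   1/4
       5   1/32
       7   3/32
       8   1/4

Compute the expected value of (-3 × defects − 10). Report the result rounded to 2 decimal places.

-23.97

E[-3x-10] = (9/32)·(-16) + (3/32)·(-19) + (1/4)·(-22) + (1/32)·(-25) + (3/32)·(-31) + (1/4)·(-34)
     = -767/32 ≈ -23.97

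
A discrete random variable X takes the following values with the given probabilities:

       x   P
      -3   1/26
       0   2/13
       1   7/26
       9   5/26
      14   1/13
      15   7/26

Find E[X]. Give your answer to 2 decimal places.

E[X] = (1/26)·(-3) + (2/13)·0 + (7/26)·1 + (5/26)·9 + (1/13)·14 + (7/26)·15
     = 7 ≈ 7.00

7.00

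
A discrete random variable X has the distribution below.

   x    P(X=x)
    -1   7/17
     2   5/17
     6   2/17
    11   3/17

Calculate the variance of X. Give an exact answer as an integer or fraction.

5550/289

E[X] = (7/17)·(-1) + (5/17)·2 + (2/17)·6 + (3/17)·11 = 48/17
E[X²] = (7/17)·1 + (5/17)·4 + (2/17)·36 + (3/17)·121 = 462/17
Var(X) = 462/17 − (48/17)² = 5550/289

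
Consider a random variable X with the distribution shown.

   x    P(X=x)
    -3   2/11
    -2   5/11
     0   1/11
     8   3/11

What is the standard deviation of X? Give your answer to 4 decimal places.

E[X] = 8/11, E[X²] = 230/11
Var(X) = E[X²] − (E[X])² = 230/11 − 64/121 = 2466/121
SD(X) = √(2466/121) ≈ 4.5144

4.5144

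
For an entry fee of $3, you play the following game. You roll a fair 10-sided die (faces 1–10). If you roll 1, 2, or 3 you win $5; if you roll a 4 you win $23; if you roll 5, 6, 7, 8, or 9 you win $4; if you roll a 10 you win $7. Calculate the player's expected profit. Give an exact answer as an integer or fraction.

E[payout] = (1/2)·4 + (3/10)·5 + (1/10)·7 + (1/10)·23 = 13/2
Expected profit = 13/2 − 3 = 7/2

7/2 dollars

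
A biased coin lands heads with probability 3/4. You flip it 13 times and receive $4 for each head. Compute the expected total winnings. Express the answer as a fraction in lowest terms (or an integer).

E[#heads] = 13·3/4 = 39/4 (linearity over flips).
E[winnings] = 4·39/4 = 39.

$39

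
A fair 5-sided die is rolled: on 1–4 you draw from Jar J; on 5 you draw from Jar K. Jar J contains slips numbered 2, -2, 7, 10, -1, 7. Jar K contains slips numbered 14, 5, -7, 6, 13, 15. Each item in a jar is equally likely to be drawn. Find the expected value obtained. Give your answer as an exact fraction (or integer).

E[X | Jar J] = (2 − 2 + 7 + 10 − 1 + 7)/6 = 23/6
E[X | Jar K] = (14 + 5 − 7 + 6 + 13 + 15)/6 = 23/3
E[X] = (4/5)·23/6 + (1/5)·23/3 = 23/5

23/5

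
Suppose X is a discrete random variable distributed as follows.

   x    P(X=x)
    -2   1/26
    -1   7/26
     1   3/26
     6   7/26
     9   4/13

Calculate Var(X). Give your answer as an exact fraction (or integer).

E[X] = (1/26)·(-2) + (7/26)·(-1) + (3/26)·1 + (7/26)·6 + (4/13)·9 = 54/13
E[X²] = (1/26)·4 + (7/26)·1 + (3/26)·1 + (7/26)·36 + (4/13)·81 = 457/13
Var(X) = 457/13 − (54/13)² = 3025/169

3025/169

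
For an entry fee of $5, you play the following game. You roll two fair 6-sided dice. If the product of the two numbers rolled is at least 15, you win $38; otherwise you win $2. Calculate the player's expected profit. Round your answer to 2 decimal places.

E[payout] = (23/36)·2 + (13/36)·38 = 15
Expected profit = 15 − 5 = 10 ≈ $10.00

$10.00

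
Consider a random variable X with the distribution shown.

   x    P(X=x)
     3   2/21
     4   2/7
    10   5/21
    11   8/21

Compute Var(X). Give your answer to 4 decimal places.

11.3333

E[X] = (2/21)·3 + (2/7)·4 + (5/21)·10 + (8/21)·11 = 8
E[X²] = (2/21)·9 + (2/7)·16 + (5/21)·100 + (8/21)·121 = 226/3
Var(X) = 226/3 − (8)² = 34/3 ≈ 11.3333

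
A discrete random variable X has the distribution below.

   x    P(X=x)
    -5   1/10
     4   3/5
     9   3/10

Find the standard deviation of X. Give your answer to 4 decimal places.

E[X] = 23/5, E[X²] = 182/5
Var(X) = E[X²] − (E[X])² = 182/5 − 529/25 = 381/25
SD(X) = √(381/25) ≈ 3.9038

3.9038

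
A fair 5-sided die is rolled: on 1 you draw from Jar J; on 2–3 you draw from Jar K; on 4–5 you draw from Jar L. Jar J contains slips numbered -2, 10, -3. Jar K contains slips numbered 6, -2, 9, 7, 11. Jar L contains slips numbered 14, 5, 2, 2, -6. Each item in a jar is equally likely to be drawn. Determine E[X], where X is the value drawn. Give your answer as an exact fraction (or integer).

E[X | Jar J] = (-2 + 10 − 3)/3 = 5/3
E[X | Jar K] = (6 − 2 + 9 + 7 + 11)/5 = 31/5
E[X | Jar L] = (14 + 5 + 2 + 2 − 6)/5 = 17/5
E[X] = (1/5)·5/3 + (2/5)·31/5 + (2/5)·17/5 = 313/75

313/75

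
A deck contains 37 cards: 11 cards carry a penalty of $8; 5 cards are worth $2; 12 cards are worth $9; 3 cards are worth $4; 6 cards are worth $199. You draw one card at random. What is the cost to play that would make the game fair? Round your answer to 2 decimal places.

E[payout] = (11/37)·(-8) + (5/37)·2 + (12/37)·9 + (3/37)·4 + (6/37)·199 = 1236/37
Fair fee = E[payout] = 1236/37 ≈ $33.41

$33.41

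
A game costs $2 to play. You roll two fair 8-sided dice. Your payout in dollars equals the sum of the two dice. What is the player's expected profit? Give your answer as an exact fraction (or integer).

Distribution of the sum of the two dice: 2 w.p. 1/64, 3 w.p. 1/32, 4 w.p. 3/64, 5 w.p. 1/16, 6 w.p. 5/64, 7 w.p. 3/32, …
E[payout] = (1/64)·2 + (1/32)·3 + (3/64)·4 + (1/16)·5 + (5/64)·6 + (3/32)·7 + (7/64)·8 + (1/8)·9 + (7/64)·10 + (3/32)·11 + (5/64)·12 + (1/16)·13 + (3/64)·14 + (1/32)·15 + (1/64)·16 = 9
Expected profit = 9 − 2 = 7

$7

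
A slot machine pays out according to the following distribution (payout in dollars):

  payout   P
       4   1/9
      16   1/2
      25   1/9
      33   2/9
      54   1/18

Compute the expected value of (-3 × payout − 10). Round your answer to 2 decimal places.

E[-3x-10] = (1/9)·(-22) + (1/2)·(-58) + (1/9)·(-85) + (2/9)·(-109) + (1/18)·(-172)
     = -224/3 ≈ -74.67

-74.67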